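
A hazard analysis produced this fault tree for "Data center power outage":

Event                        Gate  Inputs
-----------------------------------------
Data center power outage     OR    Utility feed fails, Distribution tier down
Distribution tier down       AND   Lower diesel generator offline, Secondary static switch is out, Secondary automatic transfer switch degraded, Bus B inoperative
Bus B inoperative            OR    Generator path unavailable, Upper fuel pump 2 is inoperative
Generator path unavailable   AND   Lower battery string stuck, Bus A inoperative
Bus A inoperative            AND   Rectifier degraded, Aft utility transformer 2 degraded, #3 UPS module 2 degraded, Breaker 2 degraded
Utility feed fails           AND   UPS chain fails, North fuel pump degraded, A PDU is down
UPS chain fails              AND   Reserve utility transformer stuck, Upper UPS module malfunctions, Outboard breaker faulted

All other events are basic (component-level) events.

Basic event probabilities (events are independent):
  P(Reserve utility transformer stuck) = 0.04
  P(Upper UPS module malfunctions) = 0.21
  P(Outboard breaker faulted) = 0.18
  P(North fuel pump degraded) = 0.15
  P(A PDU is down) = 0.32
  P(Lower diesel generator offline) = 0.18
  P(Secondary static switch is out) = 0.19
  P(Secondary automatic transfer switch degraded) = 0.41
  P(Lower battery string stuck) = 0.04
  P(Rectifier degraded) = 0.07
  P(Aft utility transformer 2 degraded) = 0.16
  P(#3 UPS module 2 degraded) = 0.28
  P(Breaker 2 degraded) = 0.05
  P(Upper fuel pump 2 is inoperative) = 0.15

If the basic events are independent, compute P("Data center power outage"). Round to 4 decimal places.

0.0022

P(UPS chain fails) [AND] = 0.04 × 0.21 × 0.18 = 0.001512
P(Utility feed fails) [AND] = 0.001512 × 0.15 × 0.32 = 0.000073
P(Bus A inoperative) [AND] = 0.07 × 0.16 × 0.28 × 0.05 = 0.000157
P(Generator path unavailable) [AND] = 0.04 × 0.000157 = 0.000006
P(Bus B inoperative) [OR] = 1 − (1−0.000006) × (1−0.15) = 0.150005
P(Distribution tier down) [AND] = 0.18 × 0.19 × 0.41 × 0.150005 = 0.002103
P(Data center power outage) [OR] = 1 − (1−0.000073) × (1−0.002103) = 0.002176
Rounded to 4 decimal places: P(Data center power outage) ≈ 0.0022.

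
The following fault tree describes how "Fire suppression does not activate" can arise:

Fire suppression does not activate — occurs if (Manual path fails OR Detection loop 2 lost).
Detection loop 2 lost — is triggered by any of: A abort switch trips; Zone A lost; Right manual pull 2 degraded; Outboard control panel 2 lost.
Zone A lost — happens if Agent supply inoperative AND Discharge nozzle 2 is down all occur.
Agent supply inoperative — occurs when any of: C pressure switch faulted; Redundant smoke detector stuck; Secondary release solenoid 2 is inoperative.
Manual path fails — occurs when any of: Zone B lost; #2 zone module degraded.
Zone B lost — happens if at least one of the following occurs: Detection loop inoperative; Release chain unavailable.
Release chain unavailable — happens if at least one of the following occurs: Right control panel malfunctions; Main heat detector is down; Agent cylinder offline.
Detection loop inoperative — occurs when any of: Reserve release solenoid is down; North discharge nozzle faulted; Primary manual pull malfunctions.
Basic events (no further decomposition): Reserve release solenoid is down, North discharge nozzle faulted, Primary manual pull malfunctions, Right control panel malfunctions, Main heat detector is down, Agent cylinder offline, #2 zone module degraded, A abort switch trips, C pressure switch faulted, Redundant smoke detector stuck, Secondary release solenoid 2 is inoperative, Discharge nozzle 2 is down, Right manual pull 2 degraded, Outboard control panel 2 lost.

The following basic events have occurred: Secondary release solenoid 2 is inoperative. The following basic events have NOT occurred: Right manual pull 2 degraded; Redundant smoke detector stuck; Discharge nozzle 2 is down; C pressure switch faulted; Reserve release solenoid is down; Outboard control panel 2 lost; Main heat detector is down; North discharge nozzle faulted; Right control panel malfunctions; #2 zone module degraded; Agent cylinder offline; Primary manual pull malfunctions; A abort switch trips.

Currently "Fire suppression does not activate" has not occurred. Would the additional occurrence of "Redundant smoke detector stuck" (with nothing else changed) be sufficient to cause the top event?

No

Counterfactual: set "Redundant smoke detector stuck" to occurred.
Detection loop inoperative [OR]: Reserve release solenoid is down=not, North discharge nozzle faulted=not, Primary manual pull malfunctions=not → no input occurs → does not occur.
Release chain unavailable [OR]: Right control panel malfunctions=not, Main heat detector is down=not, Agent cylinder offline=not → no input occurs → does not occur.
Zone B lost [OR]: Detection loop inoperative=not, Release chain unavailable=not → no input occurs → does not occur.
Manual path fails [OR]: Zone B lost=not, #2 zone module degraded=not → no input occurs → does not occur.
Agent supply inoperative [OR]: C pressure switch faulted=not, Redundant smoke detector stuck=occurs, Secondary release solenoid 2 is inoperative=occurs → at least one input occurs → occurs.
Zone A lost [AND]: Agent supply inoperative=occurs, Discharge nozzle 2 is down=not → not all inputs occur → does not occur.
Detection loop 2 lost [OR]: A abort switch trips=not, Zone A lost=not, Right manual pull 2 degraded=not, Outboard control panel 2 lost=not → no input occurs → does not occur.
Fire suppression does not activate [OR]: Manual path fails=not, Detection loop 2 lost=not → no input occurs → does not occur.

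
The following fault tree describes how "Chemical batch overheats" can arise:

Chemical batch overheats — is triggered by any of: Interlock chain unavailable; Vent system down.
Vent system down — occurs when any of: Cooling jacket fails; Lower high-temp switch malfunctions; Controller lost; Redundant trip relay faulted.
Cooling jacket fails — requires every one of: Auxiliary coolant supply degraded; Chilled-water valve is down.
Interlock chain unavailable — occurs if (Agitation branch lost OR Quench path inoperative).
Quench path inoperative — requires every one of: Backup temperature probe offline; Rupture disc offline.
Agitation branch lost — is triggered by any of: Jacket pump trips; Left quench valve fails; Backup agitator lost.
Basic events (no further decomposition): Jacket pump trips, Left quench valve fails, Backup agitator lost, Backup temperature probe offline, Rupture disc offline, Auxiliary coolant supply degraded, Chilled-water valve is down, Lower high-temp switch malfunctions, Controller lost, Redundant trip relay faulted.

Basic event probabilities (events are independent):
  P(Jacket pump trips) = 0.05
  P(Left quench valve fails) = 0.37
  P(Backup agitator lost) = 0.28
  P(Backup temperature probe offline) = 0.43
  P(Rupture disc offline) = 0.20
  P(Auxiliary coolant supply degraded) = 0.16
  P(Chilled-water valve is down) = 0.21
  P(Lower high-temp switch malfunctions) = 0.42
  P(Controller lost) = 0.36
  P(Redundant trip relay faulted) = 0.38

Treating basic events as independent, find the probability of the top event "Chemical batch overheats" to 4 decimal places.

P(Agitation branch lost) [OR] = 1 − (1−0.05) × (1−0.37) × (1−0.28) = 0.569080
P(Quench path inoperative) [AND] = 0.43 × 0.20 = 0.086000
P(Interlock chain unavailable) [OR] = 1 − (1−0.569080) × (1−0.086000) = 0.606139
P(Cooling jacket fails) [AND] = 0.16 × 0.21 = 0.033600
P(Vent system down) [OR] = 1 − (1−0.033600) × (1−0.42) × (1−0.36) × (1−0.38) = 0.777589
P(Chemical batch overheats) [OR] = 1 − (1−0.606139) × (1−0.777589) = 0.912401
Rounded to 4 decimal places: P(Chemical batch overheats) ≈ 0.9124.

0.9124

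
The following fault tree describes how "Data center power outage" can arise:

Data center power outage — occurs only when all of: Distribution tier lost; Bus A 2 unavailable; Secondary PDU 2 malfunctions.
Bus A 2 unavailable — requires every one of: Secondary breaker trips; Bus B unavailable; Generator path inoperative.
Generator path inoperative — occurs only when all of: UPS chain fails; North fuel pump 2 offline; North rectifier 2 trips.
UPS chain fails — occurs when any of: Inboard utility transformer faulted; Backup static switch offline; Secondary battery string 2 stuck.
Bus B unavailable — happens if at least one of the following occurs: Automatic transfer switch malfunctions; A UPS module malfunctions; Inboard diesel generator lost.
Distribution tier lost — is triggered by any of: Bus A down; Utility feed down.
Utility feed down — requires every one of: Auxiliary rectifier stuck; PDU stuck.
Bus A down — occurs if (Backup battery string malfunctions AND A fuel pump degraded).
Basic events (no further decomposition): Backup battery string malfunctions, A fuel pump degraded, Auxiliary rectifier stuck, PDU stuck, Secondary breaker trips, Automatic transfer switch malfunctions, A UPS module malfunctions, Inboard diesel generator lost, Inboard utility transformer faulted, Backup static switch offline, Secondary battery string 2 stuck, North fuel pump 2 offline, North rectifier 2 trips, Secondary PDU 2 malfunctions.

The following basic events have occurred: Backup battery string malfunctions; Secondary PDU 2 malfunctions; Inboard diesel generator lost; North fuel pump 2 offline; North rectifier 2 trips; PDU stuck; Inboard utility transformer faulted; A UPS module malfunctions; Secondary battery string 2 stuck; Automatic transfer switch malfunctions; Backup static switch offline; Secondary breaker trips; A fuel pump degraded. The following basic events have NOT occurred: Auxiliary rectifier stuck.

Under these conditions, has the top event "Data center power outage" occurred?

Yes

Bus A down [AND]: Backup battery string malfunctions=occurs, A fuel pump degraded=occurs → all inputs occur → occurs.
Utility feed down [AND]: Auxiliary rectifier stuck=not, PDU stuck=occurs → not all inputs occur → does not occur.
Distribution tier lost [OR]: Bus A down=occurs, Utility feed down=not → at least one input occurs → occurs.
Bus B unavailable [OR]: Automatic transfer switch malfunctions=occurs, A UPS module malfunctions=occurs, Inboard diesel generator lost=occurs → at least one input occurs → occurs.
UPS chain fails [OR]: Inboard utility transformer faulted=occurs, Backup static switch offline=occurs, Secondary battery string 2 stuck=occurs → at least one input occurs → occurs.
Generator path inoperative [AND]: UPS chain fails=occurs, North fuel pump 2 offline=occurs, North rectifier 2 trips=occurs → all inputs occur → occurs.
Bus A 2 unavailable [AND]: Secondary breaker trips=occurs, Bus B unavailable=occurs, Generator path inoperative=occurs → all inputs occur → occurs.
Data center power outage [AND]: Distribution tier lost=occurs, Bus A 2 unavailable=occurs, Secondary PDU 2 malfunctions=occurs → all inputs occur → occurs.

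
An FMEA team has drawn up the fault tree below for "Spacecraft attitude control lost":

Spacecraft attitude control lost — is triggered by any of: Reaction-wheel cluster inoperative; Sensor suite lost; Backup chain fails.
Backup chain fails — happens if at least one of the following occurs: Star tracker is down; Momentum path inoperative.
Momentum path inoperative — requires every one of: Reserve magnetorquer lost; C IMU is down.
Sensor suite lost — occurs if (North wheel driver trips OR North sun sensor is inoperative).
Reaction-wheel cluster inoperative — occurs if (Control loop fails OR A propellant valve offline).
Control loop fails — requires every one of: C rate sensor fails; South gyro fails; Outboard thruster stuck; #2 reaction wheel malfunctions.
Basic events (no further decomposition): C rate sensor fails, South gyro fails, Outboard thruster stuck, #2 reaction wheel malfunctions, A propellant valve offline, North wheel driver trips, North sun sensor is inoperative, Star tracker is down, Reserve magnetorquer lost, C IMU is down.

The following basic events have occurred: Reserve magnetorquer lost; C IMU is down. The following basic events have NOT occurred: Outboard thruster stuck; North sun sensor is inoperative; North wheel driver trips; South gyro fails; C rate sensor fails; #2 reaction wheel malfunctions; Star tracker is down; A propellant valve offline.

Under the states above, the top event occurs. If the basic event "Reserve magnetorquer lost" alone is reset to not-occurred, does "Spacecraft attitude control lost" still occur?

Counterfactual: set "Reserve magnetorquer lost" to not occurred.
Control loop fails [AND]: C rate sensor fails=not, South gyro fails=not, Outboard thruster stuck=not, #2 reaction wheel malfunctions=not → not all inputs occur → does not occur.
Reaction-wheel cluster inoperative [OR]: Control loop fails=not, A propellant valve offline=not → no input occurs → does not occur.
Sensor suite lost [OR]: North wheel driver trips=not, North sun sensor is inoperative=not → no input occurs → does not occur.
Momentum path inoperative [AND]: Reserve magnetorquer lost=not, C IMU is down=occurs → not all inputs occur → does not occur.
Backup chain fails [OR]: Star tracker is down=not, Momentum path inoperative=not → no input occurs → does not occur.
Spacecraft attitude control lost [OR]: Reaction-wheel cluster inoperative=not, Sensor suite lost=not, Backup chain fails=not → no input occurs → does not occur.

No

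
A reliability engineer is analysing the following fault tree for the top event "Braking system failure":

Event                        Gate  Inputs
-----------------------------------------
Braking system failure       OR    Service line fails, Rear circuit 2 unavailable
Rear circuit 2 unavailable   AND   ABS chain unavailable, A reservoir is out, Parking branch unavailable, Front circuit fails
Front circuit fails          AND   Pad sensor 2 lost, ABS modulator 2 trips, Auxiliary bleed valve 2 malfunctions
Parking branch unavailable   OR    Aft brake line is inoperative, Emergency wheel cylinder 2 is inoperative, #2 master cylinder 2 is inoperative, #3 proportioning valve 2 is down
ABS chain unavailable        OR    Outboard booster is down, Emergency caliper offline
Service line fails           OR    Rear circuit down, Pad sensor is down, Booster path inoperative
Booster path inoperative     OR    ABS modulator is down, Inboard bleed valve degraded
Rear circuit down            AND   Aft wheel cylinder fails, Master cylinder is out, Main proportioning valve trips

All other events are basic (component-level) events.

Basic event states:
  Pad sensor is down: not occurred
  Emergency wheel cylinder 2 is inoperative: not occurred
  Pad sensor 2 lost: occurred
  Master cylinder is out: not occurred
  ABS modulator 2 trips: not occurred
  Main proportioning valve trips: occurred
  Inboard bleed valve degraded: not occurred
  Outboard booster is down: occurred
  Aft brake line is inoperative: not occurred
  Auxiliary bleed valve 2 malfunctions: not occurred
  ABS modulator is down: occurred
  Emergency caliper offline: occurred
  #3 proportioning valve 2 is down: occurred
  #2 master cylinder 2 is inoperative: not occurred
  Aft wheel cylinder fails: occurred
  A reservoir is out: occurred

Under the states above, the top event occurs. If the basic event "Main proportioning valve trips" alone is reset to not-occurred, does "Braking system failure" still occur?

Counterfactual: set "Main proportioning valve trips" to not occurred.
Rear circuit down [AND]: Aft wheel cylinder fails=occurs, Master cylinder is out=not, Main proportioning valve trips=not → not all inputs occur → does not occur.
Booster path inoperative [OR]: ABS modulator is down=occurs, Inboard bleed valve degraded=not → at least one input occurs → occurs.
Service line fails [OR]: Rear circuit down=not, Pad sensor is down=not, Booster path inoperative=occurs → at least one input occurs → occurs.
ABS chain unavailable [OR]: Outboard booster is down=occurs, Emergency caliper offline=occurs → at least one input occurs → occurs.
Parking branch unavailable [OR]: Aft brake line is inoperative=not, Emergency wheel cylinder 2 is inoperative=not, #2 master cylinder 2 is inoperative=not, #3 proportioning valve 2 is down=occurs → at least one input occurs → occurs.
Front circuit fails [AND]: Pad sensor 2 lost=occurs, ABS modulator 2 trips=not, Auxiliary bleed valve 2 malfunctions=not → not all inputs occur → does not occur.
Rear circuit 2 unavailable [AND]: ABS chain unavailable=occurs, A reservoir is out=occurs, Parking branch unavailable=occurs, Front circuit fails=not → not all inputs occur → does not occur.
Braking system failure [OR]: Service line fails=occurs, Rear circuit 2 unavailable=not → at least one input occurs → occurs.

Yes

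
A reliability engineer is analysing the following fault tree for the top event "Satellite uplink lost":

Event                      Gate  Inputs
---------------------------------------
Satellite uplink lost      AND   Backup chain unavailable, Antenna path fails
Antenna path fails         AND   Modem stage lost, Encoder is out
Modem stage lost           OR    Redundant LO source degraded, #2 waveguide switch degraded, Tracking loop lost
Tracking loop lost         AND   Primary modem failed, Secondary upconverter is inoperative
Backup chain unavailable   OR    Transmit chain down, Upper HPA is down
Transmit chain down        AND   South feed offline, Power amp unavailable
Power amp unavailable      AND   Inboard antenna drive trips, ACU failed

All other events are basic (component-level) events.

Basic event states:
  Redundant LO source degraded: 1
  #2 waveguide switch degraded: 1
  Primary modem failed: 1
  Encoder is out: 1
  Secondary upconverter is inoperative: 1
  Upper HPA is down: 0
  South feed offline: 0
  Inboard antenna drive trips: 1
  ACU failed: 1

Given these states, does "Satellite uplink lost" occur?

No

Power amp unavailable [AND]: Inboard antenna drive trips=occurs, ACU failed=occurs → all inputs occur → occurs.
Transmit chain down [AND]: South feed offline=not, Power amp unavailable=occurs → not all inputs occur → does not occur.
Backup chain unavailable [OR]: Transmit chain down=not, Upper HPA is down=not → no input occurs → does not occur.
Tracking loop lost [AND]: Primary modem failed=occurs, Secondary upconverter is inoperative=occurs → all inputs occur → occurs.
Modem stage lost [OR]: Redundant LO source degraded=occurs, #2 waveguide switch degraded=occurs, Tracking loop lost=occurs → at least one input occurs → occurs.
Antenna path fails [AND]: Modem stage lost=occurs, Encoder is out=occurs → all inputs occur → occurs.
Satellite uplink lost [AND]: Backup chain unavailable=not, Antenna path fails=occurs → not all inputs occur → does not occur.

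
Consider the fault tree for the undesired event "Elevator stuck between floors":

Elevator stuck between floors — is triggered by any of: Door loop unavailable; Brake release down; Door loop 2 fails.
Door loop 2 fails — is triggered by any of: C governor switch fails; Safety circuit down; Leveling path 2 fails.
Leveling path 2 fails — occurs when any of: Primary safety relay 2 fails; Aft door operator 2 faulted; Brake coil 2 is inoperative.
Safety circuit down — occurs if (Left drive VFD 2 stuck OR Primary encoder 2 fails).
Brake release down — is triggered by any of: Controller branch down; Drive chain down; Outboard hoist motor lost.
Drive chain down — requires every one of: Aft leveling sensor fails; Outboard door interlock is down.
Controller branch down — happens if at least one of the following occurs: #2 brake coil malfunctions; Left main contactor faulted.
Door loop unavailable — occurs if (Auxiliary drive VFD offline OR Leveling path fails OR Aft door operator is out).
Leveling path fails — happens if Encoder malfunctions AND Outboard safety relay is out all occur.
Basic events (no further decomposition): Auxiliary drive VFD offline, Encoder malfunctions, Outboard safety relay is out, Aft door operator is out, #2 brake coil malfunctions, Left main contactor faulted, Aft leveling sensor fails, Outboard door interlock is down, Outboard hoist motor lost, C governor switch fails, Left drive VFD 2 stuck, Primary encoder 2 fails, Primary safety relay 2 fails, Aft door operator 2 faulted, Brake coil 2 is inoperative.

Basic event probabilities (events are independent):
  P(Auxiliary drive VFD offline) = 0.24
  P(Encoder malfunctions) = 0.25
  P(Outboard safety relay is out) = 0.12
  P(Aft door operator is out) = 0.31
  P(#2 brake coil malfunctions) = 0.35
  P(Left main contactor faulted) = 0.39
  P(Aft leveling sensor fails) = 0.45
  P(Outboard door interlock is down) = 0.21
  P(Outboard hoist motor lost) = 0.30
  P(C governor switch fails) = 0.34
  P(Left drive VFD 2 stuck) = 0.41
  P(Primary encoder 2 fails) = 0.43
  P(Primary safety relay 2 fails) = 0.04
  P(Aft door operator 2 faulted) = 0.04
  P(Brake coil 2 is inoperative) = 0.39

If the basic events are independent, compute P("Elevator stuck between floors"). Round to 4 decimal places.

0.9840

P(Leveling path fails) [AND] = 0.25 × 0.12 = 0.030000
P(Door loop unavailable) [OR] = 1 − (1−0.24) × (1−0.030000) × (1−0.31) = 0.491332
P(Controller branch down) [OR] = 1 − (1−0.35) × (1−0.39) = 0.603500
P(Drive chain down) [AND] = 0.45 × 0.21 = 0.094500
P(Brake release down) [OR] = 1 − (1−0.603500) × (1−0.094500) × (1−0.30) = 0.748678
P(Safety circuit down) [OR] = 1 − (1−0.41) × (1−0.43) = 0.663700
P(Leveling path 2 fails) [OR] = 1 − (1−0.04) × (1−0.04) × (1−0.39) = 0.437824
P(Door loop 2 fails) [OR] = 1 − (1−0.34) × (1−0.663700) × (1−0.437824) = 0.875221
P(Elevator stuck between floors) [OR] = 1 − (1−0.491332) × (1−0.748678) × (1−0.875221) = 0.984048
Rounded to 4 decimal places: P(Elevator stuck between floors) ≈ 0.9840.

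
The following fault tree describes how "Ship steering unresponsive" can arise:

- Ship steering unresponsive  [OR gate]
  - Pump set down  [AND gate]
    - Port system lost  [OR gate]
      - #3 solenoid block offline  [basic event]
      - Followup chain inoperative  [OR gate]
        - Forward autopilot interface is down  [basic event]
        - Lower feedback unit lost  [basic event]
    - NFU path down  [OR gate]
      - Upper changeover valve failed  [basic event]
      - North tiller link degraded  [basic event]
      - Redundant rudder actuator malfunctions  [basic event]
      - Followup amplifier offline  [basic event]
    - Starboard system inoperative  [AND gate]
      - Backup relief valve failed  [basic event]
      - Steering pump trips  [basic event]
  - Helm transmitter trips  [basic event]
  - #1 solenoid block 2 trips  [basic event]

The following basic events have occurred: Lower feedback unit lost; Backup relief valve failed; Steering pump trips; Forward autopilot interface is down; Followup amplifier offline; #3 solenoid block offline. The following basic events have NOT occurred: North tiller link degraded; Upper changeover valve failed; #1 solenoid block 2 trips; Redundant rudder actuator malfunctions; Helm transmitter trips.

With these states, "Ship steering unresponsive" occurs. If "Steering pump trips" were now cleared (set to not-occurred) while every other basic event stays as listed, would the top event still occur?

No

Counterfactual: set "Steering pump trips" to not occurred.
Followup chain inoperative [OR]: Forward autopilot interface is down=occurs, Lower feedback unit lost=occurs → at least one input occurs → occurs.
Port system lost [OR]: #3 solenoid block offline=occurs, Followup chain inoperative=occurs → at least one input occurs → occurs.
NFU path down [OR]: Upper changeover valve failed=not, North tiller link degraded=not, Redundant rudder actuator malfunctions=not, Followup amplifier offline=occurs → at least one input occurs → occurs.
Starboard system inoperative [AND]: Backup relief valve failed=occurs, Steering pump trips=not → not all inputs occur → does not occur.
Pump set down [AND]: Port system lost=occurs, NFU path down=occurs, Starboard system inoperative=not → not all inputs occur → does not occur.
Ship steering unresponsive [OR]: Pump set down=not, Helm transmitter trips=not, #1 solenoid block 2 trips=not → no input occurs → does not occur.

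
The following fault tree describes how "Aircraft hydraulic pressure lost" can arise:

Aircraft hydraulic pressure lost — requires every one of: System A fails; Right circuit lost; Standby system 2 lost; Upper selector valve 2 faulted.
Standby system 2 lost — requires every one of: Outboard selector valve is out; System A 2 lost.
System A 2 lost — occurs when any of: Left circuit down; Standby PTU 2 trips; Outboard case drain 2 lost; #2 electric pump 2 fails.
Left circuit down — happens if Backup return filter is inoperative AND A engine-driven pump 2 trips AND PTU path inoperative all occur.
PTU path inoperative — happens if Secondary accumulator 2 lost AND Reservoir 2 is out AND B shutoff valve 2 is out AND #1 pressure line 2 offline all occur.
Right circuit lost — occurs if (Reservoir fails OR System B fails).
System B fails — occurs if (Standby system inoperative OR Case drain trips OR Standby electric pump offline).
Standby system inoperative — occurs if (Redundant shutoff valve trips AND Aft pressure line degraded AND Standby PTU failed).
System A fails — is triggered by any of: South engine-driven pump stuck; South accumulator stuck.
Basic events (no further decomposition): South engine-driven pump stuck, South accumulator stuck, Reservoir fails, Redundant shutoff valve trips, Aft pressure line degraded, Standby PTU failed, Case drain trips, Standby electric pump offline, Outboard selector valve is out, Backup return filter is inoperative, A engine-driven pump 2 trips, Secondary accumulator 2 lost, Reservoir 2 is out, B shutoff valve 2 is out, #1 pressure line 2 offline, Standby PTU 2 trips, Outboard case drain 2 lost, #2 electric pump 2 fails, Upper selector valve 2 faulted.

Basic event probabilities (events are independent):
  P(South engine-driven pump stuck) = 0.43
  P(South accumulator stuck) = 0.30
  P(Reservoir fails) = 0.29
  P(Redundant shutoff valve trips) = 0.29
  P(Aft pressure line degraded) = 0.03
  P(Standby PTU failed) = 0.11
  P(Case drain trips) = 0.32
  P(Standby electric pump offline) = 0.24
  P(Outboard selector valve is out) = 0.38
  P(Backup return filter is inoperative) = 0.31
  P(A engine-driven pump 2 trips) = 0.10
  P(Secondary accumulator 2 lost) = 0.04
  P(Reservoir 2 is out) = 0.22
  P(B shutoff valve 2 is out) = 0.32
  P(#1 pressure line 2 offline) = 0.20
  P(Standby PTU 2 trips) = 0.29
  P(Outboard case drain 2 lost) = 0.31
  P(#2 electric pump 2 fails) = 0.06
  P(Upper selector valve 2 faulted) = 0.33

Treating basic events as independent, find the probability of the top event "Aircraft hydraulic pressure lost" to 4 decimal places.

0.0258

P(System A fails) [OR] = 1 − (1−0.43) × (1−0.30) = 0.601000
P(Standby system inoperative) [AND] = 0.29 × 0.03 × 0.11 = 0.000957
P(System B fails) [OR] = 1 − (1−0.000957) × (1−0.32) × (1−0.24) = 0.483695
P(Right circuit lost) [OR] = 1 − (1−0.29) × (1−0.483695) = 0.633423
P(PTU path inoperative) [AND] = 0.04 × 0.22 × 0.32 × 0.20 = 0.000563
P(Left circuit down) [AND] = 0.31 × 0.10 × 0.000563 = 0.000017
P(System A 2 lost) [OR] = 1 − (1−0.000017) × (1−0.29) × (1−0.31) × (1−0.06) = 0.539502
P(Standby system 2 lost) [AND] = 0.38 × 0.539502 = 0.205011
P(Aircraft hydraulic pressure lost) [AND] = 0.601000 × 0.633423 × 0.205011 × 0.33 = 0.025755
Rounded to 4 decimal places: P(Aircraft hydraulic pressure lost) ≈ 0.0258.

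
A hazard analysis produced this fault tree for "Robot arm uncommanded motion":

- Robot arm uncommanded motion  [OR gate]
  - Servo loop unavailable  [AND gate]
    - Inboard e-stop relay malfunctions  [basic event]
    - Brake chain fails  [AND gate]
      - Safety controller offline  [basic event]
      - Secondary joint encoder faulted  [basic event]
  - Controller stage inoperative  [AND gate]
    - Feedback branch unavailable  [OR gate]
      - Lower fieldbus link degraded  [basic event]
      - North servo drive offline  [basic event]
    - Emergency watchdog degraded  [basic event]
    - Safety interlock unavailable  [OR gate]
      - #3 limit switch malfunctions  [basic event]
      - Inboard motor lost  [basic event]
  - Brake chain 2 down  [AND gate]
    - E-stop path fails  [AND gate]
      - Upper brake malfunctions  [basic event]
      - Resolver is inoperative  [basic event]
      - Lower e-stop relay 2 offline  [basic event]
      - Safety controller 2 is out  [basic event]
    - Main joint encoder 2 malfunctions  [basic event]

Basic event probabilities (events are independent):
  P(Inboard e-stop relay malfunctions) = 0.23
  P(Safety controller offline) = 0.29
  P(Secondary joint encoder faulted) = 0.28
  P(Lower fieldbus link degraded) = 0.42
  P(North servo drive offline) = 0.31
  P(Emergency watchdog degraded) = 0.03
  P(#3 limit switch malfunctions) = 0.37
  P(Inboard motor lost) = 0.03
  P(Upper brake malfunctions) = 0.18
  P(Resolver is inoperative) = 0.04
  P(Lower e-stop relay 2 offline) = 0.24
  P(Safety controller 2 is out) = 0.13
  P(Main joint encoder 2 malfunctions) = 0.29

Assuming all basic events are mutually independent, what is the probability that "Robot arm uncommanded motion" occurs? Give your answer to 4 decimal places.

0.0256

P(Brake chain fails) [AND] = 0.29 × 0.28 = 0.081200
P(Servo loop unavailable) [AND] = 0.23 × 0.081200 = 0.018676
P(Feedback branch unavailable) [OR] = 1 − (1−0.42) × (1−0.31) = 0.599800
P(Safety interlock unavailable) [OR] = 1 − (1−0.37) × (1−0.03) = 0.388900
P(Controller stage inoperative) [AND] = 0.599800 × 0.03 × 0.388900 = 0.006998
P(E-stop path fails) [AND] = 0.18 × 0.04 × 0.24 × 0.13 = 0.000225
P(Brake chain 2 down) [AND] = 0.000225 × 0.29 = 0.000065
P(Robot arm uncommanded motion) [OR] = 1 − (1−0.018676) × (1−0.006998) × (1−0.000065) = 0.025607
Rounded to 4 decimal places: P(Robot arm uncommanded motion) ≈ 0.0256.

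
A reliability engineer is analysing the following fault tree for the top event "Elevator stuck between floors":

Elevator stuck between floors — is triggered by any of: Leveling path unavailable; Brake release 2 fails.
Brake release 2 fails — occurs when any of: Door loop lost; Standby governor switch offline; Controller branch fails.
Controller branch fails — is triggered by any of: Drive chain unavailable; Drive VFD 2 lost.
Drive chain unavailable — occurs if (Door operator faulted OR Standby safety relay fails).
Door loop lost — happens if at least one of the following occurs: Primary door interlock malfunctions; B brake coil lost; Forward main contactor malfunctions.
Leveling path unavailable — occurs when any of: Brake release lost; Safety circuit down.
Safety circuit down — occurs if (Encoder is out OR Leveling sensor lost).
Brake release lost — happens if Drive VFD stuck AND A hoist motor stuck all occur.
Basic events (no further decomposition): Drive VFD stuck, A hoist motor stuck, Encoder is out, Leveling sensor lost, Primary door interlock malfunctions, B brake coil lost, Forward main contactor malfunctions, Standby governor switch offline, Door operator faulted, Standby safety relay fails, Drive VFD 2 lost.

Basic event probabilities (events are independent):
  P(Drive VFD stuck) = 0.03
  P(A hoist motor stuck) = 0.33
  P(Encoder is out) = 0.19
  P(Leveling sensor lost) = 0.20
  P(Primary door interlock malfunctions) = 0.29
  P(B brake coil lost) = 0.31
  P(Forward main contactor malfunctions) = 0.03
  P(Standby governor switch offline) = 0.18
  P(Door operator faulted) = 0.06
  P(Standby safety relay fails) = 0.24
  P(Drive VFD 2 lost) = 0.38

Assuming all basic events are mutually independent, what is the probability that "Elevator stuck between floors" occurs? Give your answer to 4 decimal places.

0.8893

P(Brake release lost) [AND] = 0.03 × 0.33 = 0.009900
P(Safety circuit down) [OR] = 1 − (1−0.19) × (1−0.20) = 0.352000
P(Leveling path unavailable) [OR] = 1 − (1−0.009900) × (1−0.352000) = 0.358415
P(Door loop lost) [OR] = 1 − (1−0.29) × (1−0.31) × (1−0.03) = 0.524797
P(Drive chain unavailable) [OR] = 1 − (1−0.06) × (1−0.24) = 0.285600
P(Controller branch fails) [OR] = 1 − (1−0.285600) × (1−0.38) = 0.557072
P(Brake release 2 fails) [OR] = 1 − (1−0.524797) × (1−0.18) × (1−0.557072) = 0.827406
P(Elevator stuck between floors) [OR] = 1 − (1−0.358415) × (1−0.827406) = 0.889266
Rounded to 4 decimal places: P(Elevator stuck between floors) ≈ 0.8893.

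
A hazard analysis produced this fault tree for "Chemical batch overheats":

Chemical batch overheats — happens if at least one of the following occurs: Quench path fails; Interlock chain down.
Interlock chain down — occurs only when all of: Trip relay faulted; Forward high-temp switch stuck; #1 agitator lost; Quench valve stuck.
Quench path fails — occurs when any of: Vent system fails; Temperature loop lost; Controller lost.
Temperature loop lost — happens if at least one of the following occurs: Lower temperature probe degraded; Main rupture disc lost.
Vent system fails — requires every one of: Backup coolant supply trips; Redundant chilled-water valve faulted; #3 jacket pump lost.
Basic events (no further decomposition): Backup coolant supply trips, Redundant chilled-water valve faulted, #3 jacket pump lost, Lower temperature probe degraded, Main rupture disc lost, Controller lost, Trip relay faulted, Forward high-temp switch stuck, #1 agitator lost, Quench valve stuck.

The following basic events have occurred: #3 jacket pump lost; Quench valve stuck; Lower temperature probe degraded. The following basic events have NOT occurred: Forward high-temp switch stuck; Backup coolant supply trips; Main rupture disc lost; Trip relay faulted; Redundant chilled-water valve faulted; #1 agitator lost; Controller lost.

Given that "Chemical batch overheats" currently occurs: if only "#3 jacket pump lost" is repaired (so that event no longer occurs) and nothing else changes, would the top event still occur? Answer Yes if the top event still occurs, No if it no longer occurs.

Yes

Counterfactual: set "#3 jacket pump lost" to not occurred.
Vent system fails [AND]: Backup coolant supply trips=not, Redundant chilled-water valve faulted=not, #3 jacket pump lost=not → not all inputs occur → does not occur.
Temperature loop lost [OR]: Lower temperature probe degraded=occurs, Main rupture disc lost=not → at least one input occurs → occurs.
Quench path fails [OR]: Vent system fails=not, Temperature loop lost=occurs, Controller lost=not → at least one input occurs → occurs.
Interlock chain down [AND]: Trip relay faulted=not, Forward high-temp switch stuck=not, #1 agitator lost=not, Quench valve stuck=occurs → not all inputs occur → does not occur.
Chemical batch overheats [OR]: Quench path fails=occurs, Interlock chain down=not → at least one input occurs → occurs.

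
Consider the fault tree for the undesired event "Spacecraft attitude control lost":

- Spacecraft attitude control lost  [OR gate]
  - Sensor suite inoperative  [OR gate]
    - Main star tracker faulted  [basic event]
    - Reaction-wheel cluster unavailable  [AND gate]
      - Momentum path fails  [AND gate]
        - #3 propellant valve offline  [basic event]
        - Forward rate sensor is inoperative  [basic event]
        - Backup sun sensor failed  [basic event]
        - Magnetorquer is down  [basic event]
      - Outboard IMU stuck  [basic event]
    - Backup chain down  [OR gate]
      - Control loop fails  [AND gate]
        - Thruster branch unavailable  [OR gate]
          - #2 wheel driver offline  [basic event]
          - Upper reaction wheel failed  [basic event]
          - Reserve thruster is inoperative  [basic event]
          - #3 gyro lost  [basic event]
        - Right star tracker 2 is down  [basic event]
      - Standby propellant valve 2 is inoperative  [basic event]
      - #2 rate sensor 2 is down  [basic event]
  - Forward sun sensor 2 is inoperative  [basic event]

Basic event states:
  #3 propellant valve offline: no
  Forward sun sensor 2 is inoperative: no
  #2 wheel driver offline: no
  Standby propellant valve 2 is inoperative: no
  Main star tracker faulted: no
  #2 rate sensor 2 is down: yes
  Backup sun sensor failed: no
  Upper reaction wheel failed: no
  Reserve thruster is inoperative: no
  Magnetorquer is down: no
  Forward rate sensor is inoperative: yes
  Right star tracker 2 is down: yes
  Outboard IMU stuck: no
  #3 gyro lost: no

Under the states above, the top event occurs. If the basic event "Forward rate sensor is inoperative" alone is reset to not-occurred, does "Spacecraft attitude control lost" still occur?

Yes

Counterfactual: set "Forward rate sensor is inoperative" to not occurred.
Momentum path fails [AND]: #3 propellant valve offline=not, Forward rate sensor is inoperative=not, Backup sun sensor failed=not, Magnetorquer is down=not → not all inputs occur → does not occur.
Reaction-wheel cluster unavailable [AND]: Momentum path fails=not, Outboard IMU stuck=not → not all inputs occur → does not occur.
Thruster branch unavailable [OR]: #2 wheel driver offline=not, Upper reaction wheel failed=not, Reserve thruster is inoperative=not, #3 gyro lost=not → no input occurs → does not occur.
Control loop fails [AND]: Thruster branch unavailable=not, Right star tracker 2 is down=occurs → not all inputs occur → does not occur.
Backup chain down [OR]: Control loop fails=not, Standby propellant valve 2 is inoperative=not, #2 rate sensor 2 is down=occurs → at least one input occurs → occurs.
Sensor suite inoperative [OR]: Main star tracker faulted=not, Reaction-wheel cluster unavailable=not, Backup chain down=occurs → at least one input occurs → occurs.
Spacecraft attitude control lost [OR]: Sensor suite inoperative=occurs, Forward sun sensor 2 is inoperative=not → at least one input occurs → occurs.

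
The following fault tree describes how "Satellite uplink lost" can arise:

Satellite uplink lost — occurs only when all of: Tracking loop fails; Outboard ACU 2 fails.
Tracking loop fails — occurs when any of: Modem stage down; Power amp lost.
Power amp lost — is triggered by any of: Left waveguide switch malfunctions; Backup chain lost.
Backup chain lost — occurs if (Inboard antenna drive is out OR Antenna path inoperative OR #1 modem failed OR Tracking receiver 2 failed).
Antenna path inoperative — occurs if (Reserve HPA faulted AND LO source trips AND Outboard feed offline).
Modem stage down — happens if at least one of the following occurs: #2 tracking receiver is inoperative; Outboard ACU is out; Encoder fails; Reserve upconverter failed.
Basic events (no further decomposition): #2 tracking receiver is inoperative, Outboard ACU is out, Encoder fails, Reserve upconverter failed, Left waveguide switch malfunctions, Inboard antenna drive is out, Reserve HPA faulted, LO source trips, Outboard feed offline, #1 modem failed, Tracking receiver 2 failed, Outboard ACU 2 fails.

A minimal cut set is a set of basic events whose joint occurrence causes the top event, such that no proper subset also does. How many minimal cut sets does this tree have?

9

Modem stage down [OR]: union of children's cut sets → 4 cut set(s).
Antenna path inoperative [AND]: one cut set from each child combined → 1 × 1 × 1 = 1 cut set(s).
Backup chain lost [OR]: union of children's cut sets → 4 cut set(s).
Power amp lost [OR]: union of children's cut sets → 5 cut set(s).
Tracking loop fails [OR]: union of children's cut sets → 9 cut set(s).
Satellite uplink lost [AND]: one cut set from each child combined → 9 × 1 = 9 cut set(s).
Minimal cut sets: {#2 tracking receiver is inoperative, Outboard ACU 2 fails}; {Outboard ACU 2 fails, Outboard ACU is out}; {Encoder fails, Outboard ACU 2 fails}; {Outboard ACU 2 fails, Reserve upconverter failed}; {Left waveguide switch malfunctions, Outboard ACU 2 fails}; {Inboard antenna drive is out, Outboard ACU 2 fails}; {LO source trips, Outboard ACU 2 fails, Outboard feed offline, Reserve HPA faulted}; {#1 modem failed, Outboard ACU 2 fails}; {Outboard ACU 2 fails, Tracking receiver 2 failed}.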